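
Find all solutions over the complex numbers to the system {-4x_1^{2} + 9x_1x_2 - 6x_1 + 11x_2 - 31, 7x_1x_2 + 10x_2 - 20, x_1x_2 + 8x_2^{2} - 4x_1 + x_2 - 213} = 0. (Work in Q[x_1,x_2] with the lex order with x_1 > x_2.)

{(-2, -5)}

Compute a lex Gröbner basis by Buchberger's algorithm.
f_1 = -4x_1^{2} + 9x_1x_2 - 6x_1 + 11x_2 - 31, LT = x_1^{2}.
f_2 = 7x_1x_2 + 10x_2 - 20, LT = x_1x_2.
f_3 = x_1x_2 - 4x_1 + 8x_2^{2} + x_2 - 213, LT = x_1x_2.

S(f_1,f_2): lcm = x_1^{2}x_2. S = -\tfrac{9}{4}x_1x_2^{2} + \tfrac{1}{14}x_1x_2 + \tfrac{20}{7}x_1 - \tfrac{11}{4}x_2^{2} + \tfrac{31}{4}x_2.
  leading term x_1x_2^{2}: subtract (-\tfrac{9}{28}x_2)·f_2 from -\tfrac{9}{4}x_1x_2^{2} + \tfrac{1}{14}x_1x_2 + \tfrac{20}{7}x_1 - \tfrac{11}{4}x_2^{2} + \tfrac{31}{4}x_2 → \tfrac{1}{14}x_1x_2 + \tfrac{20}{7}x_1 + \tfrac{13}{28}x_2^{2} + \tfrac{37}{28}x_2
  leading term x_1x_2: subtract (\tfrac{1}{98})·f_2 from \tfrac{1}{14}x_1x_2 + \tfrac{20}{7}x_1 + \tfrac{13}{28}x_2^{2} + \tfrac{37}{28}x_2 → \tfrac{20}{7}x_1 + \tfrac{13}{28}x_2^{2} + \tfrac{239}{196}x_2 + \tfrac{10}{49}
  leading term x_1: no divisor's leading term divides it; move \tfrac{20}{7}x_1 to the remainder.
  leading term x_2^{2}: no divisor's leading term divides it; move \tfrac{13}{28}x_2^{2} to the remainder.
  leading term x_2: no divisor's leading term divides it; move \tfrac{239}{196}x_2 to the remainder.
  leading term 1: no divisor's leading term divides it; move \tfrac{10}{49} to the remainder.
  remainder \tfrac{20}{7}x_1 + \tfrac{13}{28}x_2^{2} + \tfrac{239}{196}x_2 + \tfrac{10}{49} ≠ 0; add h_4 = \tfrac{20}{7}x_1 + \tfrac{13}{28}x_2^{2} + \tfrac{239}{196}x_2 + \tfrac{10}{49} to the basis.

S(f_1,f_3): lcm = x_1^{2}x_2. S = 4x_1^{2} - \tfrac{41}{4}x_1x_2^{2} + \tfrac{1}{2}x_1x_2 + 213x_1 - \tfrac{11}{4}x_2^{2} + \tfrac{31}{4}x_2.
  leading term x_1^{2}: subtract (-1)·f_1 from 4x_1^{2} - \tfrac{41}{4}x_1x_2^{2} + \tfrac{1}{2}x_1x_2 + 213x_1 - \tfrac{11}{4}x_2^{2} + \tfrac{31}{4}x_2 → -\tfrac{41}{4}x_1x_2^{2} + \tfrac{19}{2}x_1x_2 + 207x_1 - \tfrac{11}{4}x_2^{2} + \tfrac{75}{4}x_2 - 31
  leading term x_1x_2^{2}: subtract (-\tfrac{41}{28}x_2)·f_2 from -\tfrac{41}{4}x_1x_2^{2} + \tfrac{19}{2}x_1x_2 + 207x_1 - \tfrac{11}{4}x_2^{2} + \tfrac{75}{4}x_2 - 31 → \tfrac{19}{2}x_1x_2 + 207x_1 + \tfrac{333}{28}x_2^{2} - \tfrac{295}{28}x_2 - 31
  leading term x_1x_2: subtract (\tfrac{19}{14})·f_2 from \tfrac{19}{2}x_1x_2 + 207x_1 + \tfrac{333}{28}x_2^{2} - \tfrac{295}{28}x_2 - 31 → 207x_1 + \tfrac{333}{28}x_2^{2} - \tfrac{675}{28}x_2 - \tfrac{27}{7}
  leading term x_1: subtract (\tfrac{1449}{20})·h_4 from 207x_1 + \tfrac{333}{28}x_2^{2} - \tfrac{675}{28}x_2 - \tfrac{27}{7} → -\tfrac{12177}{560}x_2^{2} - \tfrac{62973}{560}x_2 - \tfrac{261}{14}
  leading term x_2^{2}: no divisor's leading term divides it; move -\tfrac{12177}{560}x_2^{2} to the remainder.
  leading term x_2: no divisor's leading term divides it; move -\tfrac{62973}{560}x_2 to the remainder.
  leading term 1: no divisor's leading term divides it; move -\tfrac{261}{14} to the remainder.
  remainder -\tfrac{12177}{560}x_2^{2} - \tfrac{62973}{560}x_2 - \tfrac{261}{14} ≠ 0; add h_5 = -\tfrac{12177}{560}x_2^{2} - \tfrac{62973}{560}x_2 - \tfrac{261}{14} to the basis.

S(f_2,f_3): lcm = x_1x_2. S = 4x_1 - 8x_2^{2} + \tfrac{3}{7}x_2 + \tfrac{1471}{7}.
  leading term x_1: subtract (\tfrac{7}{5})·h_4 from 4x_1 - 8x_2^{2} + \tfrac{3}{7}x_2 + \tfrac{1471}{7} → -\tfrac{173}{20}x_2^{2} - \tfrac{179}{140}x_2 + \tfrac{1469}{7}
  leading term x_2^{2}: subtract (\tfrac{4844}{12177})·h_5 from -\tfrac{173}{20}x_2^{2} - \tfrac{179}{140}x_2 + \tfrac{1469}{7} → \tfrac{411559}{9471}x_2 + \tfrac{2057795}{9471}
  leading term x_2: no divisor's leading term divides it; move \tfrac{411559}{9471}x_2 to the remainder.
  leading term 1: no divisor's leading term divides it; move \tfrac{2057795}{9471} to the remainder.
  remainder \tfrac{411559}{9471}x_2 + \tfrac{2057795}{9471} ≠ 0; add h_6 = \tfrac{411559}{9471}x_2 + \tfrac{2057795}{9471} to the basis.

The other S-polynomials (S(f_1,h_4), S(f_2,h_4), S(f_3,h_4), S(f_1,h_5), S(f_2,h_5), S(f_3,h_5), S(h_4,h_5), S(f_1,h_6), S(f_2,h_6), S(f_3,h_6), S(h_4,h_6), S(h_5,h_6)) all reduce to 0 modulo the current basis, so we have a Gröbner basis.
Inter-reduce: drop elements whose leading term is divisible by another's, tail-reduce, and make monic.
Reduced Gröbner basis: {x_1 + 2, x_2 + 5}.

Since the basis is lex-ordered, x_2 + 5 is univariate in x_2. Its roots are {-5}. Back-substituting each root into the other basis elements fixes the other coordinates.
  x_2 = -5: the earlier basis element becomes x_1 + 2 = 0, giving x_1 = -2 — point (-2, -5).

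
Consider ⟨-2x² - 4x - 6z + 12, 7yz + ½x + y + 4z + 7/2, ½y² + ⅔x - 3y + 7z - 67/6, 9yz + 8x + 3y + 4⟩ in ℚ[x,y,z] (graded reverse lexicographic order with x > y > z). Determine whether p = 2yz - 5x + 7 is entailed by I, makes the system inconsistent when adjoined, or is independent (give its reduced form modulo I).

2yz - 5x + 7 lies in I (it reduces to 0).

First compute the reduced Gröbner basis of I by Buchberger's algorithm.
f_1 = -2x² - 4x - 6z + 12, LT = x².
f_2 = 7yz + ½x + y + 4z + 7/2, LT = yz.
f_3 = ½y² + ⅔x - 3y + 7z - 67/6, LT = y².
f_4 = 9yz + 8x + 3y + 4, LT = yz.

S(f_2,f_3): lcm = y²z. S = 1/14xy + 1/7y² - 4/3xz + 46/7yz - 14z² + ½y + 67/3z.
  reduce S modulo (f_1, f_2, f_3, f_4):
  remainder 1/14xy - 4/3xz - 14z² - 97/147x + 41/98y + 2437/147z - 2/21 ≠ 0; add h_5 = 1/14xy - 4/3xz - 14z² - 97/147x + 41/98y + 2437/147z - 2/21 to the basis.

S(f_2,f_4): lcm = yz. S = -103/126x - 4/21y + 4/7z + 1/18.
  reduce S modulo (f_1, f_2, f_3, f_4, h_5):
  remainder -103/126x - 4/21y + 4/7z + 1/18 ≠ 0; add h_6 = -103/126x - 4/21y + 4/7z + 1/18 to the basis.

S(f_3,f_4): lcm = y²z. S = -8/9xy - ⅓y² + 4/3xz - 6yz + 14z² - 4/9y - 67/3z.
  reduce S modulo (f_1, f_2, f_3, f_4, h_5, h_6):
  remainder -1538/9z² + 1508/309y + 56761/309z - 7345/927 ≠ 0; add h_7 = -1538/9z² + 1508/309y + 56761/309z - 7345/927 to the basis.

S(f_1,h_5): lcm = x²y. S = 56/3x²z + 196xz² + 194/21x² - 27/7xy - 4874/21xz + 3yz + 4/3x - 6y.
  reduce S modulo (f_1, f_2, f_3, f_4, h_5, h_6, h_7):
  remainder -4756262219724/646196131447y - 214626881650338/4523372920129z + 181333046112270/4523372920129 ≠ 0; add h_8 = -4756262219724/646196131447y - 214626881650338/4523372920129z + 181333046112270/4523372920129 to the basis.

S(f_2,h_5): lcm = xyz. S = 56/3xz² + 196z³ + 1/14x² + 1/7xy + 206/21xz - 41/7yz - 4874/21z² + ½x + 4/3z.
  reduce S modulo (f_1, f_2, f_3, f_4, h_5, h_6, h_7, h_8):
  remainder -117848418963/326410152334z + 117848418963/326410152334 ≠ 0; add h_9 = -117848418963/326410152334z + 117848418963/326410152334 to the basis.

The other S-polynomials (S(f_1,f_2), S(f_1,f_3), S(f_1,f_4), S(f_3,h_5), S(f_4,h_5), S(f_1,h_6), S(f_2,h_6), S(f_3,h_6), S(f_4,h_6), S(h_5,h_6), S(f_1,h_7), S(f_2,h_7), S(f_3,h_7), S(f_4,h_7), S(h_5,h_7), S(h_6,h_7), S(f_1,h_8), S(f_2,h_8), S(f_3,h_8), S(f_4,h_8), S(h_5,h_8), S(h_6,h_8), S(h_7,h_8), S(f_1,h_9), S(f_2,h_9), S(f_3,h_9), S(f_4,h_9), S(h_5,h_9), S(h_6,h_9), S(h_7,h_9), S(h_8,h_9)) all reduce to 0 modulo the current basis, so we have a Gröbner basis.
Inter-reduce: drop elements whose leading term is divisible by another's, tail-reduce, and make monic.
Reduced Gröbner basis: {x - 1, y + 1, z - 1}.
Label its elements g_1 = x - 1, g_2 = y + 1, g_3 = z - 1.

Reduce p = 2yz - 5x + 7 modulo G:
  leading term yz: subtract (2z)·g_2 from 2yz - 5x + 7 → -5x - 2z + 7
  leading term x: subtract (-5)·g_1 from -5x - 2z + 7 → -2z + 2
  leading term z: subtract (-2)·g_3 from -2z + 2 → 0
  normal form = 0.
Since the normal form is 0, p ∈ I.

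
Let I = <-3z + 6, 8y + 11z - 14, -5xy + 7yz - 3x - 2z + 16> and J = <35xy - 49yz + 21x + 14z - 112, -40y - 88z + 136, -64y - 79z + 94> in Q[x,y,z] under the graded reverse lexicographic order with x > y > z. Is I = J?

Yes, the ideals are equal.

For a fixed monomial order, each ideal has a unique reduced Gröbner basis; comparing bases decides equality.
Buchberger on the first generating set:
f_1 = -3z + 6, LT = z.
f_2 = 8y + 11z - 14, LT = y.
f_3 = -5xy + 7yz - 3x - 2z + 16, LT = xy.

S(f_2,f_3): lcm = xy. S = 11/8xz + 7/5yz - 47/20x - 2/5z + 16/5.
  leading term xz: subtract (-11/24x)·f_1 from 11/8xz + 7/5yz - 47/20x - 2/5z + 16/5 → 7/5yz + 2/5x - 2/5z + 16/5
  leading term yz: subtract (-7/15y)·f_1 from 7/5yz + 2/5x - 2/5z + 16/5 → 2/5x + 14/5y - 2/5z + 16/5
  leading term x: no divisor's leading term divides it; move 2/5x to the remainder.
  leading term y: subtract (7/20)·f_2 from 14/5y - 2/5z + 16/5 → -17/4z + 81/10
  leading term z: subtract (17/12)·f_1 from -17/4z + 81/10 → -2/5
  leading term 1: no divisor's leading term divides it; move -2/5 to the remainder.
  remainder 2/5x - 2/5 ≠ 0; add g_4 = 2/5x - 2/5 to the basis.

The other S-polynomials (S(f_1,f_2), S(f_1,f_3), S(f_1,g_4), S(f_2,g_4), S(f_3,g_4)) all reduce to 0 modulo the current basis, so we have a Gröbner basis.
Inter-reduce: drop elements whose leading term is divisible by another's, tail-reduce, and make monic.
Reduced Gröbner basis: {x - 1, y + 1, z - 2}.

Buchberger on the second generating set:
h_1 = 35xy - 49yz + 21x + 14z - 112, LT = xy.
h_2 = -40y - 88z + 136, LT = y.
h_3 = -64y - 79z + 94, LT = y.

S(h_1,h_2): lcm = xy. S = -11/5xz - 7/5yz + 4x + 2/5z - 16/5.
  leading term xz: no divisor's leading term divides it; move -11/5xz to the remainder.
  leading term yz: subtract (7/200z)·h_2 from -7/5yz + 4x + 2/5z - 16/5 → 77/25z^2 + 4x - 109/25z - 16/5
  leading term z^2: no divisor's leading term divides it; move 77/25z^2 to the remainder.
  leading term x: no divisor's leading term divides it; move 4x to the remainder.
  leading term z: no divisor's leading term divides it; move -109/25z to the remainder.
  leading term 1: no divisor's leading term divides it; move -16/5 to the remainder.
  remainder -11/5xz + 77/25z^2 + 4x - 109/25z - 16/5 ≠ 0; add k_4 = -11/5xz + 77/25z^2 + 4x - 109/25z - 16/5 to the basis.

S(h_1,h_3): lcm = xy. S = -79/64xz - 7/5yz + 331/160x + 2/5z - 16/5.
  leading term xz: subtract (395/704)·k_4 from -79/64xz - 7/5yz + 331/160x + 2/5z - 16/5 → -7/5yz - 553/320z^2 - 309/1760x + 10019/3520z - 309/220
  leading term yz: subtract (7/200z)·h_2 from -7/5yz - 553/320z^2 - 309/1760x + 10019/3520z - 309/220 → 2163/1600z^2 - 309/1760x - 33681/17600z - 309/220
  leading term z^2: no divisor's leading term divides it; move 2163/1600z^2 to the remainder.
  leading term x: no divisor's leading term divides it; move -309/1760x to the remainder.
  leading term z: no divisor's leading term divides it; move -33681/17600z to the remainder.
  leading term 1: no divisor's leading term divides it; move -309/220 to the remainder.
  remainder 2163/1600z^2 - 309/1760x - 33681/17600z - 309/220 ≠ 0; add k_5 = 2163/1600z^2 - 309/1760x - 33681/17600z - 309/220 to the basis.

S(h_2,h_3): lcm = y. S = 309/320z - 309/160.
  leading term z: no divisor's leading term divides it; move 309/320z to the remainder.
  leading term 1: no divisor's leading term divides it; move -309/160 to the remainder.
  remainder 309/320z - 309/160 ≠ 0; add k_6 = 309/320z - 309/160 to the basis.

S(k_4,k_5): lcm = xz^2. S = -7/5z^3 + 10/77x^2 - 31/77xz + 109/55z^2 + 80/77x + 16/11z.
  leading term z^3: subtract (-320/309z)·k_5 from -7/5z^3 + 10/77x^2 - 31/77xz + 109/55z^2 + 80/77x + 16/11z → 10/77x^2 - 45/77xz + 80/77x
  leading term x^2: no divisor's leading term divides it; move 10/77x^2 to the remainder.
  leading term xz: subtract (225/847)·k_4 from -45/77xz + 80/77x → -9/11z^2 - 20/847x + 981/847z + 720/847
  leading term z^2: subtract (-4800/7931)·k_5 from -9/11z^2 - 20/847x + 981/847z + 720/847 → -10/77x
  leading term x: no divisor's leading term divides it; move -10/77x to the remainder.
  remainder 10/77x^2 - 10/77x ≠ 0; add k_7 = 10/77x^2 - 10/77x to the basis.

S(k_5,k_6): lcm = z^2. S = -10/77x + 45/77z - 80/77.
  leading term x: no divisor's leading term divides it; move -10/77x to the remainder.
  leading term z: subtract (4800/7931)·k_6 from 45/77z - 80/77 → 10/77
  leading term 1: no divisor's leading term divides it; move 10/77 to the remainder.
  remainder -10/77x + 10/77 ≠ 0; add k_8 = -10/77x + 10/77 to the basis.

The other S-polynomials (S(h_1,k_4), S(h_2,k_4), S(h_3,k_4), S(h_1,k_5), S(h_2,k_5), S(h_3,k_5), S(h_1,k_6), S(h_2,k_6), S(h_3,k_6), S(k_4,k_6), S(h_1,k_7), S(h_2,k_7), S(h_3,k_7), S(k_4,k_7), S(k_5,k_7), S(k_6,k_7), S(h_1,k_8), S(h_2,k_8), S(h_3,k_8), S(k_4,k_8), S(k_5,k_8), S(k_6,k_8), S(k_7,k_8)) all reduce to 0 modulo the current basis, so we have a Gröbner basis.
Inter-reduce: drop elements whose leading term is divisible by another's, tail-reduce, and make monic.
Reduced Gröbner basis: {x - 1, y + 1, z - 2}.

These coincide, so the ideals are equal.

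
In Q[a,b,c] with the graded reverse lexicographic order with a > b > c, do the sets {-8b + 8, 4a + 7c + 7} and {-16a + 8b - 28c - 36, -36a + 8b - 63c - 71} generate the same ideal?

Yes, the ideals are equal.

For a fixed monomial order, each ideal has a unique reduced Gröbner basis; comparing bases decides equality.
Buchberger on the first generating set:
f_1 = -8b + 8, LT = b.
f_2 = 4a + 7c + 7, LT = a.

The S-polynomials (S(f_1,f_2)) all reduce to 0 modulo the current basis, so we have a Gröbner basis.
Inter-reduce: drop elements whose leading term is divisible by another's, tail-reduce, and make monic.
Reduced Gröbner basis: {a + 7/4c + 7/4, b - 1}.

Buchberger on the second generating set:
h_1 = -16a + 8b - 28c - 36, LT = a.
h_2 = -36a + 8b - 63c - 71, LT = a.

S(h_1,h_2): lcm = a. S = -5/18b + 5/18.
  leading term b: no divisor's leading term divides it; move -5/18b to the remainder.
  leading term 1: no divisor's leading term divides it; move 5/18 to the remainder.
  remainder -5/18b + 5/18 ≠ 0; add k_3 = -5/18b + 5/18 to the basis.

The other S-polynomials (S(h_1,k_3), S(h_2,k_3)) all reduce to 0 modulo the current basis, so we have a Gröbner basis.
Inter-reduce: drop elements whose leading term is divisible by another's, tail-reduce, and make monic.
Reduced Gröbner basis: {a + 7/4c + 7/4, b - 1}.

The two bases agree; hence the ideals are identical.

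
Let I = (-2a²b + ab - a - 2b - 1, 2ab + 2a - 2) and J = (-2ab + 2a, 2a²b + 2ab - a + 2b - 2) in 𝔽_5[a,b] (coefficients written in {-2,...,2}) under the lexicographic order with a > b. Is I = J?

Equality of ideals is decidable: compute both reduced Gröbner bases (unique for the ordering) and check whether they agree.
Buchberger on the first generating set:
f_1 = -2a²b + ab - a - 2b - 1, LT = a²b.
f_2 = 2ab + 2a - 2, LT = ab.

S(f_1,f_2): lcm = a²b. S = -a² + 2ab - a + b - 2.
  leading term a²: no divisor's leading term divides it; move -a² to the remainder.
  leading term ab: subtract (1)·f_2 from 2ab - a + b - 2 → 2a + b
  leading term a: no divisor's leading term divides it; move 2a to the remainder.
  leading term b: no divisor's leading term divides it; move b to the remainder.
  remainder -a² + 2a + b ≠ 0; add g_3 = -a² + 2a + b to the basis.

S(f_1,g_3): lcm = a²b. S = -ab - 2a + b² + b - 2.
  leading term ab: subtract (2)·f_2 from -ab - 2a + b² + b - 2 → -a + b² + b + 2
  leading term a: no divisor's leading term divides it; move -a to the remainder.
  leading term b²: no divisor's leading term divides it; move b² to the remainder.
  leading term b: no divisor's leading term divides it; move b to the remainder.
  leading term 1: no divisor's leading term divides it; move 2 to the remainder.
  remainder -a + b² + b + 2 ≠ 0; add g_4 = -a + b² + b + 2 to the basis.

S(f_2,g_4): lcm = ab. S = a + b³ + b² + 2b - 1.
  leading term a: subtract (-1)·g_4 from a + b³ + b² + 2b - 1 → b³ + 2b² - 2b + 1
  leading term b³: no divisor's leading term divides it; move b³ to the remainder.
  leading term b²: no divisor's leading term divides it; move 2b² to the remainder.
  leading term b: no divisor's leading term divides it; move -2b to the remainder.
  leading term 1: no divisor's leading term divides it; move 1 to the remainder.
  remainder b³ + 2b² - 2b + 1 ≠ 0; add g_5 = b³ + 2b² - 2b + 1 to the basis.

The other S-polynomials (S(f_2,g_3), S(f_1,g_4), S(g_3,g_4), S(f_1,g_5), S(f_2,g_5), S(g_3,g_5), S(g_4,g_5)) all reduce to 0 modulo the current basis, so we have a Gröbner basis.
Inter-reduce: drop elements whose leading term is divisible by another's, tail-reduce, and make monic.
Reduced Gröbner basis: {a - b² - b - 2, b³ + 2b² - 2b + 1}.

Buchberger on the second generating set:
h_1 = -2ab + 2a, LT = ab.
h_2 = 2a²b + 2ab - a + 2b - 2, LT = a²b.

S(h_1,h_2): lcm = a²b. S = -a² - ab - 2a - b + 1.
  leading term a²: no divisor's leading term divides it; move -a² to the remainder.
  leading term ab: subtract (-2)·h_1 from -ab - 2a - b + 1 → 2a - b + 1
  leading term a: no divisor's leading term divides it; move 2a to the remainder.
  leading term b: no divisor's leading term divides it; move -b to the remainder.
  leading term 1: no divisor's leading term divides it; move 1 to the remainder.
  remainder -a² + 2a - b + 1 ≠ 0; add k_3 = -a² + 2a - b + 1 to the basis.

S(h_1,k_3): lcm = a²b. S = -a² + 2ab - b² + b.
  leading term a²: subtract (1)·k_3 from -a² + 2ab - b² + b → 2ab - 2a - b² + 2b - 1
  leading term ab: subtract (-1)·h_1 from 2ab - 2a - b² + 2b - 1 → -b² + 2b - 1
  leading term b²: no divisor's leading term divides it; move -b² to the remainder.
  leading term b: no divisor's leading term divides it; move 2b to the remainder.
  leading term 1: no divisor's leading term divides it; move -1 to the remainder.
  remainder -b² + 2b - 1 ≠ 0; add k_4 = -b² + 2b - 1 to the basis.

The other S-polynomials (S(h_2,k_3), S(h_1,k_4), S(h_2,k_4), S(k_3,k_4)) all reduce to 0 modulo the current basis, so we have a Gröbner basis.
Inter-reduce: drop elements whose leading term is divisible by another's, tail-reduce, and make monic.
Reduced Gröbner basis: {a² - 2a + b - 1, ab - a, b² - 2b + 1}.

The bases are distinct; the ideals are different.

No, the ideals differ.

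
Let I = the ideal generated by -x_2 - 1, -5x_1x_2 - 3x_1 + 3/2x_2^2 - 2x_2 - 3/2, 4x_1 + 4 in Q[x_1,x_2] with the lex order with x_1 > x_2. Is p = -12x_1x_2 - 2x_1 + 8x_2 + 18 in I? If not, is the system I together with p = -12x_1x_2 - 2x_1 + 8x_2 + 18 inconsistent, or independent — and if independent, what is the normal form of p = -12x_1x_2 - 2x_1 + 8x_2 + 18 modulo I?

-12x_1x_2 - 2x_1 + 8x_2 + 18 lies in I (it reduces to 0).

First compute the reduced Gröbner basis of I by Buchberger's algorithm.
f_1 = -x_2 - 1, LT = x_2.
f_2 = -5x_1x_2 - 3x_1 + 3/2x_2^2 - 2x_2 - 3/2, LT = x_1x_2.
f_3 = 4x_1 + 4, LT = x_1.

S(f_1,f_2): lcm = x_1x_2. S = 2/5x_1 + 3/10x_2^2 - 2/5x_2 - 3/10.
  leading term x_1: subtract (1/10)·f_3 from 2/5x_1 + 3/10x_2^2 - 2/5x_2 - 3/10 → 3/10x_2^2 - 2/5x_2 - 7/10
  leading term x_2^2: subtract (-3/10x_2)·f_1 from 3/10x_2^2 - 2/5x_2 - 7/10 → -7/10x_2 - 7/10
  leading term x_2: subtract (7/10)·f_1 from -7/10x_2 - 7/10 → 0
  remainder 0.

S(f_1,f_3): leading monomials are coprime, so the S-polynomial reduces to 0 (Buchberger's first criterion).
S(f_2,f_3): lcm = x_1x_2. S = 3/5x_1 - 3/10x_2^2 - 3/5x_2 + 3/10.
  leading term x_1: subtract (3/20)·f_3 from 3/5x_1 - 3/10x_2^2 - 3/5x_2 + 3/10 → -3/10x_2^2 - 3/5x_2 - 3/10
  leading term x_2^2: subtract (3/10x_2)·f_1 from -3/10x_2^2 - 3/5x_2 - 3/10 → -3/10x_2 - 3/10
  leading term x_2: subtract (3/10)·f_1 from -3/10x_2 - 3/10 → 0
  remainder 0.

Every S-polynomial of the final basis reduces to 0, so we have a Gröbner basis.
Inter-reduce: drop elements whose leading term is divisible by another's, tail-reduce, and make monic.
Reduced Gröbner basis: {x_1 + 1, x_2 + 1}.
Label its elements g_1 = x_1 + 1, g_2 = x_2 + 1.

Reduce p = -12x_1x_2 - 2x_1 + 8x_2 + 18 modulo G:
  leading term x_1x_2: subtract (-12x_2)·g_1 from -12x_1x_2 - 2x_1 + 8x_2 + 18 → -2x_1 + 20x_2 + 18
  leading term x_1: subtract (-2)·g_1 from -2x_1 + 20x_2 + 18 → 20x_2 + 20
  leading term x_2: subtract (20)·g_2 from 20x_2 + 20 → 0
  normal form = 0.
Since the normal form is 0, p ∈ I.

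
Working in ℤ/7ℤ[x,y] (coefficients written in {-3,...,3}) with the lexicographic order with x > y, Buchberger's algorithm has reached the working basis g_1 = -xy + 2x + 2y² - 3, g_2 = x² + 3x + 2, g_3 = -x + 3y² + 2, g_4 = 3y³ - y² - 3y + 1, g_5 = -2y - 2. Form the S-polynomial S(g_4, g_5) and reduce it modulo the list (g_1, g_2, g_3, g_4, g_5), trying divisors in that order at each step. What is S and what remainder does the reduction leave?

S(g_4, g_5) = y² - y - 2; remainder on division = 0.

lcm(LM(g_4), LM(g_5)) = y³.
S = (lcm/LT(g_4))·g_4 − (lcm/LT(g_5))·g_5 = y² - y - 2.
Reduce S modulo (g_1, g_2, g_3, g_4, g_5) in that order:
  leading term y²: subtract (3y)·g_5 from y² - y - 2 → -2y - 2
  leading term y: subtract (1)·g_5 from -2y - 2 → 0
The remainder is 0, so this S-polynomial contributes no new basis element.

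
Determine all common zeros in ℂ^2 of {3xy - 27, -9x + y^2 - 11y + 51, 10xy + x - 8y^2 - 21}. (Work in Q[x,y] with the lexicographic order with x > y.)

{(3, 3)}

Compute a lex Gröbner basis by Buchberger's algorithm.
f_1 = 3xy - 27, LT = xy.
f_2 = -9x + y^2 - 11y + 51, LT = x.
f_3 = 10xy + x - 8y^2 - 21, LT = xy.

S(f_1,f_2): lcm = xy. S = 1/9y^3 - 11/9y^2 + 17/3y - 9.
  leading term y^3: no divisor's leading term divides it; move 1/9y^3 to the remainder.
  leading term y^2: no divisor's leading term divides it; move -11/9y^2 to the remainder.
  leading term y: no divisor's leading term divides it; move 17/3y to the remainder.
  leading term 1: no divisor's leading term divides it; move -9 to the remainder.
  remainder 1/9y^3 - 11/9y^2 + 17/3y - 9 ≠ 0; add h_4 = 1/9y^3 - 11/9y^2 + 17/3y - 9 to the basis.

S(f_1,f_3): lcm = xy. S = -1/10x + 4/5y^2 - 69/10.
  leading term x: subtract (1/90)·f_2 from -1/10x + 4/5y^2 - 69/10 → 71/90y^2 + 11/90y - 112/15
  leading term y^2: no divisor's leading term divides it; move 71/90y^2 to the remainder.
  leading term y: no divisor's leading term divides it; move 11/90y to the remainder.
  leading term 1: no divisor's leading term divides it; move -112/15 to the remainder.
  remainder 71/90y^2 + 11/90y - 112/15 ≠ 0; add h_5 = 71/90y^2 + 11/90y - 112/15 to the basis.

S(f_3,h_4): lcm = xy^3. S = 111/10xy^2 - 51xy + 81x - 4/5y^4 - 21/10y^2.
  leading term xy^2: subtract (37/10y)·f_1 from 111/10xy^2 - 51xy + 81x - 4/5y^4 - 21/10y^2 → -51xy + 81x - 4/5y^4 - 21/10y^2 + 999/10y
  leading term xy: subtract (-17)·f_1 from -51xy + 81x - 4/5y^4 - 21/10y^2 + 999/10y → 81x - 4/5y^4 - 21/10y^2 + 999/10y - 459
  leading term x: subtract (-9)·f_2 from 81x - 4/5y^4 - 21/10y^2 + 999/10y - 459 → -4/5y^4 + 69/10y^2 + 9/10y
  leading term y^4: subtract (-36/5y)·h_4 from -4/5y^4 + 69/10y^2 + 9/10y → -44/5y^3 + 477/10y^2 - 639/10y
  leading term y^3: subtract (-396/5)·h_4 from -44/5y^3 + 477/10y^2 - 639/10y → -491/10y^2 + 3849/10y - 3564/5
  leading term y^2: subtract (-4419/71)·h_5 from -491/10y^2 + 3849/10y - 3564/5 → 27868/71y - 83604/71
  leading term y: no divisor's leading term divides it; move 27868/71y to the remainder.
  leading term 1: no divisor's leading term divides it; move -83604/71 to the remainder.
  remainder 27868/71y - 83604/71 ≠ 0; add h_6 = 27868/71y - 83604/71 to the basis.

The other S-polynomials (S(f_2,f_3), S(f_1,h_4), S(f_2,h_4), S(f_1,h_5), S(f_2,h_5), S(f_3,h_5), S(h_4,h_5), S(f_1,h_6), S(f_2,h_6), S(f_3,h_6), S(h_4,h_6), S(h_5,h_6)) all reduce to 0 modulo the current basis, so we have a Gröbner basis.
Inter-reduce: drop elements whose leading term is divisible by another's, tail-reduce, and make monic.
Reduced Gröbner basis: {x - 3, y - 3}.

Since the basis is lex-ordered, y - 3 is univariate in y. Its roots are {3}. Back-substituting each root into the other basis elements fixes the other coordinates.
  y = 3: the earlier basis element becomes x - 3 = 0, giving x = 3 — point (3, 3).
This is the nonlinear analogue of row-reducing a linear system.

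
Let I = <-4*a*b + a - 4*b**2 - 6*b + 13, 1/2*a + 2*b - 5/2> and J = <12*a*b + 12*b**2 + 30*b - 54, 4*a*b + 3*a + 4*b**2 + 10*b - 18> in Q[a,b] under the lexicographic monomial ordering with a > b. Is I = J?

For a fixed monomial order, each ideal has a unique reduced Gröbner basis; comparing bases decides equality.
Buchberger on the first generating set:
f_1 = -4*a*b + a - 4*b**2 - 6*b + 13, LT = a*b.
f_2 = 1/2*a + 2*b - 5/2, LT = a.

S(f_1,f_2): lcm = a*b. S = -1/4*a - 3*b**2 + 13/2*b - 13/4.
  reduce S modulo (f_1, f_2):
  remainder -3*b**2 + 15/2*b - 9/2 ≠ 0; add g_3 = -3*b**2 + 15/2*b - 9/2 to the basis.

The other S-polynomials (S(f_1,g_3), S(f_2,g_3)) all reduce to 0 modulo the current basis, so we have a Gröbner basis.
Inter-reduce: drop elements whose leading term is divisible by another's, tail-reduce, and make monic.
Reduced Gröbner basis: {a + 4*b - 5, b**2 - 5/2*b + 3/2}.

Buchberger on the second generating set:
h_1 = 12*a*b + 12*b**2 + 30*b - 54, LT = a*b.
h_2 = 4*a*b + 3*a + 4*b**2 + 10*b - 18, LT = a*b.

S(h_1,h_2): lcm = a*b. S = -3/4*a.
  reduce S modulo (h_1, h_2):
  remainder -3/4*a ≠ 0; add k_3 = -3/4*a to the basis.

S(h_1,k_3): lcm = a*b. S = b**2 + 5/2*b - 9/2.
  reduce S modulo (h_1, h_2, k_3):
  remainder b**2 + 5/2*b - 9/2 ≠ 0; add k_4 = b**2 + 5/2*b - 9/2 to the basis.

The other S-polynomials (S(h_2,k_3), S(h_1,k_4), S(h_2,k_4), S(k_3,k_4)) all reduce to 0 modulo the current basis, so we have a Gröbner basis.
Inter-reduce: drop elements whose leading term is divisible by another's, tail-reduce, and make monic.
Reduced Gröbner basis: {a, b**2 + 5/2*b - 9/2}.

The bases are distinct; the ideals are different.

No, the ideals differ.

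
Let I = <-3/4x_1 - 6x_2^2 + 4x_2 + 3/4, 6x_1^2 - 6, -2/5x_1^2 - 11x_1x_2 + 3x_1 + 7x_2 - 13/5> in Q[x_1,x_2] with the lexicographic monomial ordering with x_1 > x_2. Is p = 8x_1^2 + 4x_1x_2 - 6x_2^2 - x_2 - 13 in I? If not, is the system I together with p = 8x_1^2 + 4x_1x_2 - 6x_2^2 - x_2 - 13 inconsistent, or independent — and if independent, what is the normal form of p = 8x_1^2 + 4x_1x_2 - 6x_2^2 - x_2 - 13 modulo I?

Adjoining 8x_1^2 + 4x_1x_2 - 6x_2^2 - x_2 - 13 makes the ideal the whole ring: the system is inconsistent.

First compute the reduced Gröbner basis of I by Buchberger's algorithm.
f_1 = -3/4x_1 - 6x_2^2 + 4x_2 + 3/4, LT = x_1.
f_2 = 6x_1^2 - 6, LT = x_1^2.
f_3 = -2/5x_1^2 - 11x_1x_2 + 3x_1 + 7x_2 - 13/5, LT = x_1^2.

S(f_1,f_2): lcm = x_1^2. S = 8x_1x_2^2 - 16/3x_1x_2 - x_1 + 1.
  leading term x_1x_2^2: subtract (-32/3x_2^2)·f_1 from 8x_1x_2^2 - 16/3x_1x_2 - x_1 + 1 → -16/3x_1x_2 - x_1 - 64x_2^4 + 128/3x_2^3 + 8x_2^2 + 1
  leading term x_1x_2: subtract (64/9x_2)·f_1 from -16/3x_1x_2 - x_1 - 64x_2^4 + 128/3x_2^3 + 8x_2^2 + 1 → -x_1 - 64x_2^4 + 256/3x_2^3 - 184/9x_2^2 - 16/3x_2 + 1
  leading term x_1: subtract (4/3)·f_1 from -x_1 - 64x_2^4 + 256/3x_2^3 - 184/9x_2^2 - 16/3x_2 + 1 → -64x_2^4 + 256/3x_2^3 - 112/9x_2^2 - 32/3x_2
  leading term x_2^4: no divisor's leading term divides it; move -64x_2^4 to the remainder.
  leading term x_2^3: no divisor's leading term divides it; move 256/3x_2^3 to the remainder.
  leading term x_2^2: no divisor's leading term divides it; move -112/9x_2^2 to the remainder.
  leading term x_2: no divisor's leading term divides it; move -32/3x_2 to the remainder.
  remainder -64x_2^4 + 256/3x_2^3 - 112/9x_2^2 - 32/3x_2 ≠ 0; add h_4 = -64x_2^4 + 256/3x_2^3 - 112/9x_2^2 - 32/3x_2 to the basis.

S(f_1,f_3): lcm = x_1^2. S = 8x_1x_2^2 - 197/6x_1x_2 + 13/2x_1 + 35/2x_2 - 13/2.
  leading term x_1x_2^2: subtract (-32/3x_2^2)·f_1 from 8x_1x_2^2 - 197/6x_1x_2 + 13/2x_1 + 35/2x_2 - 13/2 → -197/6x_1x_2 + 13/2x_1 - 64x_2^4 + 128/3x_2^3 + 8x_2^2 + 35/2x_2 - 13/2
  leading term x_1x_2: subtract (394/9x_2)·f_1 from -197/6x_1x_2 + 13/2x_1 - 64x_2^4 + 128/3x_2^3 + 8x_2^2 + 35/2x_2 - 13/2 → 13/2x_1 - 64x_2^4 + 916/3x_2^3 - 1504/9x_2^2 - 46/3x_2 - 13/2
  leading term x_1: subtract (-26/3)·f_1 from 13/2x_1 - 64x_2^4 + 916/3x_2^3 - 1504/9x_2^2 - 46/3x_2 - 13/2 → -64x_2^4 + 916/3x_2^3 - 1972/9x_2^2 + 58/3x_2
  leading term x_2^4: subtract (1)·h_4 from -64x_2^4 + 916/3x_2^3 - 1972/9x_2^2 + 58/3x_2 → 220x_2^3 - 620/3x_2^2 + 30x_2
  leading term x_2^3: no divisor's leading term divides it; move 220x_2^3 to the remainder.
  leading term x_2^2: no divisor's leading term divides it; move -620/3x_2^2 to the remainder.
  leading term x_2: no divisor's leading term divides it; move 30x_2 to the remainder.
  remainder 220x_2^3 - 620/3x_2^2 + 30x_2 ≠ 0; add h_5 = 220x_2^3 - 620/3x_2^2 + 30x_2 to the basis.

S(h_4,h_5): lcm = x_2^4. S = -13/33x_2^3 + 23/396x_2^2 + 1/6x_2.
  leading term x_2^3: subtract (-13/7260)·h_5 from -13/33x_2^3 + 23/396x_2^2 + 1/6x_2 → -151/484x_2^2 + 80/363x_2
  leading term x_2^2: no divisor's leading term divides it; move -151/484x_2^2 to the remainder.
  leading term x_2: no divisor's leading term divides it; move 80/363x_2 to the remainder.
  remainder -151/484x_2^2 + 80/363x_2 ≠ 0; add h_6 = -151/484x_2^2 + 80/363x_2 to the basis.

S(h_4,h_6): lcm = x_2^4. S = -284/453x_2^3 + 7/36x_2^2 + 1/6x_2.
  leading term x_2^3: subtract (-71/24915)·h_5 from -284/453x_2^3 + 7/36x_2^2 + 1/6x_2 → -2621/6644x_2^2 + 2513/9966x_2
  leading term x_2^2: subtract (28831/22801)·h_6 from -2621/6644x_2^2 + 2513/9966x_2 → -1209/45602x_2
  leading term x_2: no divisor's leading term divides it; move -1209/45602x_2 to the remainder.
  remainder -1209/45602x_2 ≠ 0; add h_7 = -1209/45602x_2 to the basis.

The other S-polynomials (S(f_2,f_3), S(f_1,h_4), S(f_2,h_4), S(f_3,h_4), S(f_1,h_5), S(f_2,h_5), S(f_3,h_5), S(f_1,h_6), S(f_2,h_6), S(f_3,h_6), S(h_5,h_6), S(f_1,h_7), S(f_2,h_7), S(f_3,h_7), S(h_4,h_7), S(h_5,h_7), S(h_6,h_7)) all reduce to 0 modulo the current basis, so we have a Gröbner basis.
Inter-reduce: drop elements whose leading term is divisible by another's, tail-reduce, and make monic.
Reduced Gröbner basis: {x_1 - 1, x_2}.
Label its elements g_1 = x_1 - 1, g_2 = x_2.

Reduce p = 8x_1^2 + 4x_1x_2 - 6x_2^2 - x_2 - 13 modulo G:
  leading term x_1^2: subtract (8x_1)·g_1 from 8x_1^2 + 4x_1x_2 - 6x_2^2 - x_2 - 13 → 4x_1x_2 + 8x_1 - 6x_2^2 - x_2 - 13
  leading term x_1x_2: subtract (4x_2)·g_1 from 4x_1x_2 + 8x_1 - 6x_2^2 - x_2 - 13 → 8x_1 - 6x_2^2 + 3x_2 - 13
  leading term x_1: subtract (8)·g_1 from 8x_1 - 6x_2^2 + 3x_2 - 13 → -6x_2^2 + 3x_2 - 5
  leading term x_2^2: subtract (-6x_2)·g_2 from -6x_2^2 + 3x_2 - 5 → 3x_2 - 5
  leading term x_2: subtract (3)·g_2 from 3x_2 - 5 → -5
  leading term 1: no divisor's leading term divides it; move -5 to the remainder.
  normal form = -5.
The normal form is nonzero, so p ∉ I. Since p minus its normal form lies in I, I + (p) = I + (r) where r = -5; decide whether this ideal is the whole ring.
Here r = -5 is a nonzero constant, hence a unit: 1 ∈ I + (p), the Gröbner basis of I + (p) is {1}, and the enlarged system has no common solution — adjoining p is inconsistent.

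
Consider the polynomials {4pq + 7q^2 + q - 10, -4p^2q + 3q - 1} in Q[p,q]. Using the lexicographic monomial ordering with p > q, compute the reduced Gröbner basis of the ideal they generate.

G = {p + 49/40q^3 + 7/20q^2 - 81/40q - 3/20, q^4 + 2/7q^3 - 151/49q^2 - 16/49q + 100/49}

f_1 = 4pq + 7q^2 + q - 10, LT = pq.
f_2 = -4p^2q + 3q - 1, LT = p^2q.

S(f_1,f_2): lcm = p^2q. S = 7/4pq^2 + 1/4pq - 5/2p + 3/4q - 1/4.
  reduce S modulo (f_1, f_2):
  remainder -5/2p - 49/16q^3 - 7/8q^2 + 81/16q + 3/8 ≠ 0; add g_3 = -5/2p - 49/16q^3 - 7/8q^2 + 81/16q + 3/8 to the basis.

S(f_1,g_3): lcm = pq. S = -49/40q^4 - 7/20q^3 + 151/40q^2 + 2/5q - 5/2.
  reduce S modulo (f_1, f_2, g_3):
  remainder -49/40q^4 - 7/20q^3 + 151/40q^2 + 2/5q - 5/2 ≠ 0; add g_4 = -49/40q^4 - 7/20q^3 + 151/40q^2 + 2/5q - 5/2 to the basis.

The other S-polynomials (S(f_2,g_3), S(f_1,g_4), S(f_2,g_4), S(g_3,g_4)) all reduce to 0 modulo the current basis, so we have a Gröbner basis.
Inter-reduce: drop elements whose leading term is divisible by another's, tail-reduce, and make monic.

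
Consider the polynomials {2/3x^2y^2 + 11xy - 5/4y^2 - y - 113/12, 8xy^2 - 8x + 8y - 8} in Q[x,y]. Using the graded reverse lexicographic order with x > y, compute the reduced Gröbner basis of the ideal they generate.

G = {y^4 + 4/5y^3 + 8/15xy + 74/5y^2 - 8/15x - 128/15y - 121/15, xy^2 - x + y - 1, x^2 + 31/2xy - 15/8y^2 + x - 3/2y - 113/8}

f_1 = 2/3x^2y^2 + 11xy - 5/4y^2 - y - 113/12, LT = x^2y^2.
f_2 = 8xy^2 - 8x + 8y - 8, LT = xy^2.

S(f_1,f_2): lcm = x^2y^2. S = x^2 + 31/2xy - 15/8y^2 + x - 3/2y - 113/8.
  leading term x^2: no divisor's leading term divides it; move x^2 to the remainder.
  leading term xy: no divisor's leading term divides it; move 31/2xy to the remainder.
  leading term y^2: no divisor's leading term divides it; move -15/8y^2 to the remainder.
  leading term x: no divisor's leading term divides it; move x to the remainder.
  leading term y: no divisor's leading term divides it; move -3/2y to the remainder.
  leading term 1: no divisor's leading term divides it; move -113/8 to the remainder.
  remainder x^2 + 31/2xy - 15/8y^2 + x - 3/2y - 113/8 ≠ 0; add g_3 = x^2 + 31/2xy - 15/8y^2 + x - 3/2y - 113/8 to the basis.

S(f_1,g_3): lcm = x^2y^2. S = -31/2xy^3 + 15/8y^4 - xy^2 + 3/2y^3 + 33/2xy + 49/4y^2 - 3/2y - 113/8.
  leading term xy^3: subtract (-31/16y)·f_2 from -31/2xy^3 + 15/8y^4 - xy^2 + 3/2y^3 + 33/2xy + 49/4y^2 - 3/2y - 113/8 → 15/8y^4 - xy^2 + 3/2y^3 + xy + 111/4y^2 - 17y - 113/8
  leading term y^4: no divisor's leading term divides it; move 15/8y^4 to the remainder.
  leading term xy^2: subtract (-1/8)·f_2 from -xy^2 + 3/2y^3 + xy + 111/4y^2 - 17y - 113/8 → 3/2y^3 + xy + 111/4y^2 - x - 16y - 121/8
  leading term y^3: no divisor's leading term divides it; move 3/2y^3 to the remainder.
  leading term xy: no divisor's leading term divides it; move xy to the remainder.
  leading term y^2: no divisor's leading term divides it; move 111/4y^2 to the remainder.
  leading term x: no divisor's leading term divides it; move -x to the remainder.
  leading term y: no divisor's leading term divides it; move -16y to the remainder.
  leading term 1: no divisor's leading term divides it; move -121/8 to the remainder.
  remainder 15/8y^4 + 3/2y^3 + xy + 111/4y^2 - x - 16y - 121/8 ≠ 0; add g_4 = 15/8y^4 + 3/2y^3 + xy + 111/4y^2 - x - 16y - 121/8 to the basis.

The other S-polynomials (S(f_2,g_3), S(f_1,g_4), S(f_2,g_4), S(g_3,g_4)) all reduce to 0 modulo the current basis, so we have a Gröbner basis.
Inter-reduce: drop elements whose leading term is divisible by another's, tail-reduce, and make monic.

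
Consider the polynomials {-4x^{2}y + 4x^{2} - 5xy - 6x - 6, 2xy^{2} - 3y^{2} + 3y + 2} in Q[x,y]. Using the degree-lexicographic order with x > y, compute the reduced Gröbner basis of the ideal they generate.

f_1 = -4x^{2}y + 4x^{2} - 5xy - 6x - 6, LT = x^{2}y.
f_2 = 2xy^{2} - 3y^{2} + 3y + 2, LT = xy^{2}.

S(f_1,f_2): lcm = x^{2}y^{2}. S = -x^{2}y + \tfrac{11}{4}xy^{2} - x + \tfrac{3}{2}y.
  reduce S modulo (f_1, f_2):
  remainder -x^{2} + \tfrac{5}{4}xy + \tfrac{33}{8}y^{2} + \tfrac{1}{2}x - \tfrac{21}{8}y - \tfrac{5}{4} ≠ 0; add g_3 = -x^{2} + \tfrac{5}{4}xy + \tfrac{33}{8}y^{2} + \tfrac{1}{2}x - \tfrac{21}{8}y - \tfrac{5}{4} to the basis.

S(f_1,g_3): lcm = x^{2}y. S = \tfrac{5}{4}xy^{2} + \tfrac{33}{8}y^{3} - x^{2} + \tfrac{7}{4}xy - \tfrac{21}{8}y^{2} + \tfrac{3}{2}x - \tfrac{5}{4}y + \tfrac{3}{2}.
  reduce S modulo (f_1, f_2, g_3):
  remainder \tfrac{33}{8}y^{3} + \tfrac{1}{2}xy - \tfrac{39}{8}y^{2} + x - \tfrac{1}{2}y + \tfrac{3}{2} ≠ 0; add g_4 = \tfrac{33}{8}y^{3} + \tfrac{1}{2}xy - \tfrac{39}{8}y^{2} + x - \tfrac{1}{2}y + \tfrac{3}{2} to the basis.

The other S-polynomials (S(f_2,g_3), S(f_1,g_4), S(f_2,g_4), S(g_3,g_4)) all reduce to 0 modulo the current basis, so we have a Gröbner basis.
Inter-reduce: drop elements whose leading term is divisible by another's, tail-reduce, and make monic.

G = {xy^{2} - \tfrac{3}{2}y^{2} + \tfrac{3}{2}y + 1, y^{3} + \tfrac{4}{33}xy - \tfrac{13}{11}y^{2} + \tfrac{8}{33}x - \tfrac{4}{33}y + \tfrac{4}{11}, x^{2} - \tfrac{5}{4}xy - \tfrac{33}{8}y^{2} - \tfrac{1}{2}x + \tfrac{21}{8}y + \tfrac{5}{4}}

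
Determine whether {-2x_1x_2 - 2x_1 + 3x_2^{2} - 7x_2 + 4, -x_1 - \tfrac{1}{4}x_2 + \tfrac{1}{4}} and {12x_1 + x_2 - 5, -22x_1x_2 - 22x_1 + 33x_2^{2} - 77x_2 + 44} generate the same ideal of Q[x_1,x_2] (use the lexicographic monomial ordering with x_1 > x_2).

No, the ideals differ.

Equality of ideals is decidable: compute both reduced Gröbner bases (unique for the ordering) and check whether they agree.
Buchberger on the first generating set:
f_1 = -2x_1x_2 - 2x_1 + 3x_2^{2} - 7x_2 + 4, LT = x_1x_2.
f_2 = -x_1 - \tfrac{1}{4}x_2 + \tfrac{1}{4}, LT = x_1.

S(f_1,f_2): lcm = x_1x_2. S = x_1 - \tfrac{7}{4}x_2^{2} + \tfrac{15}{4}x_2 - 2.
  reduce S modulo (f_1, f_2):
  remainder -\tfrac{7}{4}x_2^{2} + \tfrac{7}{2}x_2 - \tfrac{7}{4} ≠ 0; add g_3 = -\tfrac{7}{4}x_2^{2} + \tfrac{7}{2}x_2 - \tfrac{7}{4} to the basis.

The other S-polynomials (S(f_1,g_3), S(f_2,g_3)) all reduce to 0 modulo the current basis, so we have a Gröbner basis.
Inter-reduce: drop elements whose leading term is divisible by another's, tail-reduce, and make monic.
Reduced Gröbner basis: {x_1 + \tfrac{1}{4}x_2 - \tfrac{1}{4}, x_2^{2} - 2x_2 + 1}.

Buchberger on the second generating set:
h_1 = 12x_1 + x_2 - 5, LT = x_1.
h_2 = -22x_1x_2 - 22x_1 + 33x_2^{2} - 77x_2 + 44, LT = x_1x_2.

S(h_1,h_2): lcm = x_1x_2. S = -x_1 + \tfrac{19}{12}x_2^{2} - \tfrac{47}{12}x_2 + 2.
  reduce S modulo (h_1, h_2):
  remainder \tfrac{19}{12}x_2^{2} - \tfrac{23}{6}x_2 + \tfrac{19}{12} ≠ 0; add k_3 = \tfrac{19}{12}x_2^{2} - \tfrac{23}{6}x_2 + \tfrac{19}{12} to the basis.

The other S-polynomials (S(h_1,k_3), S(h_2,k_3)) all reduce to 0 modulo the current basis, so we have a Gröbner basis.
Inter-reduce: drop elements whose leading term is divisible by another's, tail-reduce, and make monic.
Reduced Gröbner basis: {x_1 + \tfrac{1}{12}x_2 - \tfrac{5}{12}, x_2^{2} - \tfrac{46}{19}x_2 + 1}.

Since the reduced bases disagree, the two ideals are not the same.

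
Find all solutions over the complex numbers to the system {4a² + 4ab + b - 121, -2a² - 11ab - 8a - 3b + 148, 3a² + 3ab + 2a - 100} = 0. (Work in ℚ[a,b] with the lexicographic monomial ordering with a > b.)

{(5, 1)}

Compute a lex Gröbner basis by Buchberger's algorithm.
f_1 = 4a² + 4ab + b - 121, LT = a².
f_2 = -2a² - 11ab - 8a - 3b + 148, LT = a².
f_3 = 3a² + 3ab + 2a - 100, LT = a².

S(f_1,f_2): lcm = a². S = -9/2ab - 4a - 5/4b + 175/4.
  reduce S modulo (f_1, f_2, f_3):
  remainder -9/2ab - 4a - 5/4b + 175/4 ≠ 0; add h_4 = -9/2ab - 4a - 5/4b + 175/4 to the basis.

S(f_1,f_3): lcm = a². S = -⅔a + ¼b + 37/12.
  reduce S modulo (f_1, f_2, f_3, h_4):
  remainder -⅔a + ¼b + 37/12 ≠ 0; add h_5 = -⅔a + ¼b + 37/12 to the basis.

S(f_1,h_4): lcm = a²b. S = -8/9a² + ab² - 5/18ab + 175/18a + ¼b² - 121/4b.
  reduce S modulo (f_1, f_2, f_3, h_4, h_5):
  remainder -1/36b² - 21371/1296b + 21407/1296 ≠ 0; add h_6 = -1/36b² - 21371/1296b + 21407/1296 to the basis.

S(f_3,h_4): lcm = a²b. S = -8/9a² + ab² + 7/18ab + 175/18a - 100/3b.
  reduce S modulo (f_1, f_2, f_3, h_4, h_5, h_6):
  remainder 62605/432b - 62605/432 ≠ 0; add h_7 = 62605/432b - 62605/432 to the basis.

The other S-polynomials (S(f_2,f_3), S(f_2,h_4), S(f_1,h_5), S(f_2,h_5), S(f_3,h_5), S(h_4,h_5), S(f_1,h_6), S(f_2,h_6), S(f_3,h_6), S(h_4,h_6), S(h_5,h_6), S(f_1,h_7), S(f_2,h_7), S(f_3,h_7), S(h_4,h_7), S(h_5,h_7), S(h_6,h_7)) all reduce to 0 modulo the current basis, so we have a Gröbner basis.
Inter-reduce: drop elements whose leading term is divisible by another's, tail-reduce, and make monic.
Reduced Gröbner basis: {a - 5, b - 1}.

Since the basis is lex-ordered, b - 1 is univariate in b. Its roots are {1}. Back-substituting each root into the other basis elements fixes the other coordinates.
  b = 1: the earlier basis element becomes a - 5 = 0, giving a = 5 — point (5, 1).
Zero-dimensionality of the ideal guarantees finitely many solutions over ℂ.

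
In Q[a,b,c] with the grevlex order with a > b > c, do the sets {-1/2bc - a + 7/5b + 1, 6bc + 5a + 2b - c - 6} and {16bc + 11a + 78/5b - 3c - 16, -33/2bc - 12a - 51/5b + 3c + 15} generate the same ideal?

Since reduced Gröbner bases are canonical representatives of ideals under a given ordering, it suffices to compute and compare them.
Buchberger on the first generating set:
f_1 = -1/2bc - a + 7/5b + 1, LT = bc.
f_2 = 6bc + 5a + 2b - c - 6, LT = bc.

S(f_1,f_2): lcm = bc. S = 7/6a - 47/15b + 1/6c - 1.
  leading term a: no divisor's leading term divides it; move 7/6a to the remainder.
  leading term b: no divisor's leading term divides it; move -47/15b to the remainder.
  leading term c: no divisor's leading term divides it; move 1/6c to the remainder.
  leading term 1: no divisor's leading term divides it; move -1 to the remainder.
  remainder 7/6a - 47/15b + 1/6c - 1 ≠ 0; add g_3 = 7/6a - 47/15b + 1/6c - 1 to the basis.

The other S-polynomials (S(f_1,g_3), S(f_2,g_3)) all reduce to 0 modulo the current basis, so we have a Gröbner basis.
Inter-reduce: drop elements whose leading term is divisible by another's, tail-reduce, and make monic.
Reduced Gröbner basis: {bc + 18/7b - 2/7c - 2/7, a - 94/35b + 1/7c - 6/7}.

Buchberger on the second generating set:
h_1 = 16bc + 11a + 78/5b - 3c - 16, LT = bc.
h_2 = -33/2bc - 12a - 51/5b + 3c + 15, LT = bc.

S(h_1,h_2): lcm = bc. S = -7/176a + 157/440b - 1/176c - 1/11.
  leading term a: no divisor's leading term divides it; move -7/176a to the remainder.
  leading term b: no divisor's leading term divides it; move 157/440b to the remainder.
  leading term c: no divisor's leading term divides it; move -1/176c to the remainder.
  leading term 1: no divisor's leading term divides it; move -1/11 to the remainder.
  remainder -7/176a + 157/440b - 1/176c - 1/11 ≠ 0; add k_3 = -7/176a + 157/440b - 1/176c - 1/11 to the basis.

The other S-polynomials (S(h_1,k_3), S(h_2,k_3)) all reduce to 0 modulo the current basis, so we have a Gröbner basis.
Inter-reduce: drop elements whose leading term is divisible by another's, tail-reduce, and make monic.
Reduced Gröbner basis: {bc + 50/7b - 2/7c - 18/7, a - 314/35b + 1/7c + 16/7}.

Since the reduced bases disagree, the two ideals are not the same.
The same test decides containment: I ⊆ J iff every generator of I reduces to 0 modulo a Gröbner basis of J.

No, the ideals differ.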